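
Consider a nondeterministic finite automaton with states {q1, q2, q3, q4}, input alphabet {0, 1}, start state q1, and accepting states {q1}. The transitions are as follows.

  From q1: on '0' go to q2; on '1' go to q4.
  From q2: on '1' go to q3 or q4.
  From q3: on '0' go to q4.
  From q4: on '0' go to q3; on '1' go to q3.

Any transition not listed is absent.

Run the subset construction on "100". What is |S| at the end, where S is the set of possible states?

Start in {q1}.
Read '1': {q1} → {q4}.
Read '0': {q4} → {q3}.
Read '0': {q3} → {q4}.
That set has 1 state.

1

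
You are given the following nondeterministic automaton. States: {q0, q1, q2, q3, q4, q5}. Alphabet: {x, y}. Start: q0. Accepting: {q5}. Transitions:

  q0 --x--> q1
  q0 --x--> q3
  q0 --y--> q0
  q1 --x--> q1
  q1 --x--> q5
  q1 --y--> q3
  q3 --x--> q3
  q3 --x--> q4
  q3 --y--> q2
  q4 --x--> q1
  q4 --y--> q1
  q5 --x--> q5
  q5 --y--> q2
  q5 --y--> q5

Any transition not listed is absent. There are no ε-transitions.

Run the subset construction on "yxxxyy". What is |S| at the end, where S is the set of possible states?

3

Start in {q0}.
Read 'y': q0→{q0}; now {q0}.
Read 'x': q0→{q1, q3}; now {q1, q3}.
Read 'x': q1→{q1, q5}, q3→{q3, q4}; now {q1, q3, q4, q5}.
Read 'x': q1→{q1, q5}, q3→{q3, q4}, q4→{q1}, q5→{q5}; now {q1, q3, q4, q5}.
Read 'y': q1→{q3}, q3→{q2}, q4→{q1}, q5→{q2, q5}; now {q1, q2, q3, q5}.
Read 'y': q1→{q3}, q2→∅, q3→{q2}, q5→{q2, q5}; now {q2, q3, q5}.
That set has 3 states.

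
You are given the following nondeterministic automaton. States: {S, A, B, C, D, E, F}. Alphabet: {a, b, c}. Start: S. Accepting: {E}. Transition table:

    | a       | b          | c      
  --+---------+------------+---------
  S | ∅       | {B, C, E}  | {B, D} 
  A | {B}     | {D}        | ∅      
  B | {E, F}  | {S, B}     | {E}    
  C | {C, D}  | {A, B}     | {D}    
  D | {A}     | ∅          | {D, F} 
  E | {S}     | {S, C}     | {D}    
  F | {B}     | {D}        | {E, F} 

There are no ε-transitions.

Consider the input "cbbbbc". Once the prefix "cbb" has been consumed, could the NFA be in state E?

Start in {S}.
Read 'c': S→{B, D}; now {B, D}.
Read 'b': B→{S, B}, D→∅; now {S, B}.
Read 'b': S→{B, C, E}, B→{S, B}; now {S, B, C, E}.
State E is in {S, B, C, E}.

Yes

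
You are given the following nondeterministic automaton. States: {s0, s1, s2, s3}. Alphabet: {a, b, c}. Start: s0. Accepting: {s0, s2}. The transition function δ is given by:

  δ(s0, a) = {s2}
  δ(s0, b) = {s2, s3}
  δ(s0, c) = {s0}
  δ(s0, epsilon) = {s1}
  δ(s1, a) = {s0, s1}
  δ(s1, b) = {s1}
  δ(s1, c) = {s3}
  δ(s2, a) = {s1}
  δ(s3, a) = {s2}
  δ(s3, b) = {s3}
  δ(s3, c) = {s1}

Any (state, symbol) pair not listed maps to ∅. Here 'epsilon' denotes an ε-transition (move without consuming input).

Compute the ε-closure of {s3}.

Begin with {s3}.
No ε-moves leave this set, so the closure equals the set itself.

{s3}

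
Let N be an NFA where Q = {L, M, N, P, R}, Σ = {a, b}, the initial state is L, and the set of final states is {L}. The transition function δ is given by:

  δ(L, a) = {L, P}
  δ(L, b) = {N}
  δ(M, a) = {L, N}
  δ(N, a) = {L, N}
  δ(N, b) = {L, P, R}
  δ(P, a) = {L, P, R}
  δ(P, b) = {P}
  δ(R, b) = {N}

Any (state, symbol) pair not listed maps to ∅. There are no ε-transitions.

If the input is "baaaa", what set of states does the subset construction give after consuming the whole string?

{L, N, P, R}

Start in {L}.
Read 'b': {L} → {N}.
Read 'a': {N} → {L, N}.
Read 'a': {L, N} → {L, N, P}.
Read 'a': {L, N, P} → {L, N, P, R}.
Read 'a': {L, N, P, R} → {L, N, P, R}.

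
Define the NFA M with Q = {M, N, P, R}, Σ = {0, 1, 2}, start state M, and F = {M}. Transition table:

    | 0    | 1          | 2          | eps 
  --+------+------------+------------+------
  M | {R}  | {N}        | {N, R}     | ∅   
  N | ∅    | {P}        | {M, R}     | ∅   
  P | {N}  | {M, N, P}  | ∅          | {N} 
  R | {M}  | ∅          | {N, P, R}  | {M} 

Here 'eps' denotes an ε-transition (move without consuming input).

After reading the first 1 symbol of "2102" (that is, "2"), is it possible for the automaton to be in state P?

No

Start in {M}.
Read '2': {M} → {M, N, R}.
State P is not in {M, N, R}.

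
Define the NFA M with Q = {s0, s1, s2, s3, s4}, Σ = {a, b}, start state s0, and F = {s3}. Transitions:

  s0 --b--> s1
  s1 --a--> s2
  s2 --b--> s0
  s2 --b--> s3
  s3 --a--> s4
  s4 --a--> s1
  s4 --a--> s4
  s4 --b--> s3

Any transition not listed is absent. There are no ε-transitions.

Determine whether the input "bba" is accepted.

No

Start in {s0}.
Read 'b': s0→{s1}; now {s1}.
Read 'b': s1→∅; now ∅.
The set is empty and remains empty for the remaining 1 symbol.
The final set ∅ contains no accepting state.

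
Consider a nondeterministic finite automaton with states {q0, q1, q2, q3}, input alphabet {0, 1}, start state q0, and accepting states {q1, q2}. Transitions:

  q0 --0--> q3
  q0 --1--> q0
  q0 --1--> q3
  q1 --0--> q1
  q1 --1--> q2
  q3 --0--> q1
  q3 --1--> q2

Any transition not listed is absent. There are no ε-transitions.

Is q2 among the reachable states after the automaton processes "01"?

Start in {q0}.
Read '0': {q0} → {q3}.
Read '1': {q3} → {q2}.
State q2 is in {q2}.

Yes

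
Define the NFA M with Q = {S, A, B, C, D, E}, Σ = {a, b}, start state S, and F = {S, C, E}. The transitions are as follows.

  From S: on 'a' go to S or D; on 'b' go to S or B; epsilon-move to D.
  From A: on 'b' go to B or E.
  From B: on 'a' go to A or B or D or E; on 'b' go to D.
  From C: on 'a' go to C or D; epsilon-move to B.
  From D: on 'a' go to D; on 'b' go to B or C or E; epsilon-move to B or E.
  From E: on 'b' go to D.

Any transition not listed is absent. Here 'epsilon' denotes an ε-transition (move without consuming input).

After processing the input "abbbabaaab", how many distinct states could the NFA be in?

5

Start: ε-closure({S}) = {S, B, D, E}.
Read 'a': {S, B, D, E} → {S, A, B, D, E}.
Read 'b': {S, A, B, D, E} → {S, B, C, D, E}.
Read 'b': {S, B, C, D, E} → {S, B, C, D, E}.
Read 'b': {S, B, C, D, E} → {S, B, C, D, E}.
Read 'a': {S, B, C, D, E} → {S, A, B, C, D, E}.
Read 'b': {S, A, B, C, D, E} → {S, B, C, D, E}.
Read 'a': {S, B, C, D, E} → {S, A, B, C, D, E}.
Read 'a': {S, A, B, C, D, E} → {S, A, B, C, D, E}.
Read 'a': {S, A, B, C, D, E} → {S, A, B, C, D, E}.
Read 'b': {S, A, B, C, D, E} → {S, B, C, D, E}.
That set has 5 states.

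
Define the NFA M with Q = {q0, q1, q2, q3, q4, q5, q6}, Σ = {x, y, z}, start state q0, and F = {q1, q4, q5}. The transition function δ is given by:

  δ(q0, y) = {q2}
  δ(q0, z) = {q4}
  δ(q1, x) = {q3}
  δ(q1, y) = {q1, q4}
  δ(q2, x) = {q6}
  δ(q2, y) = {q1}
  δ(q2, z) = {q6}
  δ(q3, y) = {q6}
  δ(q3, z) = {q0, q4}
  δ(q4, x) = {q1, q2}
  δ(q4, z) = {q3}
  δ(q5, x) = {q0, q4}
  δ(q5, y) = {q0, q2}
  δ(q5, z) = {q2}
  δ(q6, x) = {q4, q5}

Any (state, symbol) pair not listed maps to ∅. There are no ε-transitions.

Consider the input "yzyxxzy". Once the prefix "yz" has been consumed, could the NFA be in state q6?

Yes

Start in {q0}.
Read 'y': q0→{q2}; now {q2}.
Read 'z': q2→{q6}; now {q6}.
State q6 is in {q6}.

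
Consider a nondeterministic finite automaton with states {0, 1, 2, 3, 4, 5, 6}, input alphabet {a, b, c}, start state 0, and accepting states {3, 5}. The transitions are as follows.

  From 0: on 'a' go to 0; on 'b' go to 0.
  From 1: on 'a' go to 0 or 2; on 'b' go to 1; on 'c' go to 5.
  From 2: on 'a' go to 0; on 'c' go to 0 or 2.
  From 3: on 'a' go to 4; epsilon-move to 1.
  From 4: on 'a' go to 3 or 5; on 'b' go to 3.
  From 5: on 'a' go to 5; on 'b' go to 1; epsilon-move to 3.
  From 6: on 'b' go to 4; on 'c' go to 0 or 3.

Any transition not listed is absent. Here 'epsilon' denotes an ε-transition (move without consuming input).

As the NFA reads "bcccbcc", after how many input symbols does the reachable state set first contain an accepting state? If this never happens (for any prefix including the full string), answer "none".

none

Start in {0}.
Read 'b': {0} → {0}.
Read 'c': {0} → ∅.
The set is empty and remains empty for the remaining 5 symbols.
No reachable set along the way intersects F.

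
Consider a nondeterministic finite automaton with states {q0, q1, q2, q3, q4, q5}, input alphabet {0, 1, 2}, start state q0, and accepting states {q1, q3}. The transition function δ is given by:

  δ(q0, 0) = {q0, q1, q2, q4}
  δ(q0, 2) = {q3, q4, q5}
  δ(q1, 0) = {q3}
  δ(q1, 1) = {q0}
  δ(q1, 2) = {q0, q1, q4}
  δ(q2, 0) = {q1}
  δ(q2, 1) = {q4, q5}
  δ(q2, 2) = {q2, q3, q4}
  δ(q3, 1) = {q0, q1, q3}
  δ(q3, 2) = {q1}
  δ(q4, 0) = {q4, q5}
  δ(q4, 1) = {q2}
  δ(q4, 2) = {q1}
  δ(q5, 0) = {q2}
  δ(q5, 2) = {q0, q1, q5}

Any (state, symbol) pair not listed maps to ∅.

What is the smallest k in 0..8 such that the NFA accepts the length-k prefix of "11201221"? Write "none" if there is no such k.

Start in {q0}.
Read '1': q0→∅; now ∅.
The set is empty and remains empty for the remaining 7 symbols.
No reachable set along the way intersects F.

none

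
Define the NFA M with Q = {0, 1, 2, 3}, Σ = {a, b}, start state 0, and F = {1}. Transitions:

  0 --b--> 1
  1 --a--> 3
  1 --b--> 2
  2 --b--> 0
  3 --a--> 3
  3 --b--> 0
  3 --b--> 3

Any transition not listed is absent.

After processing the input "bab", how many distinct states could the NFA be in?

2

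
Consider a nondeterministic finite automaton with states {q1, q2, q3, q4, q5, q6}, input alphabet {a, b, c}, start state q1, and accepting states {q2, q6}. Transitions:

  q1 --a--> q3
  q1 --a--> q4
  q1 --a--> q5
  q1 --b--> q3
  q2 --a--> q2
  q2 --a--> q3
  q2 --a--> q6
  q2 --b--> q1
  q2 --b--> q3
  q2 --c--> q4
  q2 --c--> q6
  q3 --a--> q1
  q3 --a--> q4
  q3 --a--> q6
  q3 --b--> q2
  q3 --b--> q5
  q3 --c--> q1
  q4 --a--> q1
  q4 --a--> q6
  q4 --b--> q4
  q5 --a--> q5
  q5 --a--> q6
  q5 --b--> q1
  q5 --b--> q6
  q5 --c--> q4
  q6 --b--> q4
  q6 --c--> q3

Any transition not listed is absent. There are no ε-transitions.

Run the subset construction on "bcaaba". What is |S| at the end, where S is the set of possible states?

Start in {q1}.
Read 'b': q1→{q3}; now {q3}.
Read 'c': q3→{q1}; now {q1}.
Read 'a': q1→{q3, q4, q5}; now {q3, q4, q5}.
Read 'a': q3→{q1, q4, q6}, q4→{q1, q6}, q5→{q5, q6}; now {q1, q4, q5, q6}.
Read 'b': q1→{q3}, q4→{q4}, q5→{q1, q6}, q6→{q4}; now {q1, q3, q4, q6}.
Read 'a': q1→{q3, q4, q5}, q3→{q1, q4, q6}, q4→{q1, q6}, q6→∅; now {q1, q3, q4, q5, q6}.
That set has 5 states.

5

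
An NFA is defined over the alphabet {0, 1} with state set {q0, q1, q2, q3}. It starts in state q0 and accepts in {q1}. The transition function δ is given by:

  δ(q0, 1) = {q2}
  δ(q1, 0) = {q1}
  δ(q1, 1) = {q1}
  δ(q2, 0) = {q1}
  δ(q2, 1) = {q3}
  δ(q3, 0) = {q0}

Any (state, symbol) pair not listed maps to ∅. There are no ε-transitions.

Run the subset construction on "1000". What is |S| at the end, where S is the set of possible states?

1

Start in {q0}.
Read '1': {q0} → {q2}.
Read '0': {q2} → {q1}.
Read '0': {q1} → {q1}.
Read '0': {q1} → {q1}.
That set has 1 state.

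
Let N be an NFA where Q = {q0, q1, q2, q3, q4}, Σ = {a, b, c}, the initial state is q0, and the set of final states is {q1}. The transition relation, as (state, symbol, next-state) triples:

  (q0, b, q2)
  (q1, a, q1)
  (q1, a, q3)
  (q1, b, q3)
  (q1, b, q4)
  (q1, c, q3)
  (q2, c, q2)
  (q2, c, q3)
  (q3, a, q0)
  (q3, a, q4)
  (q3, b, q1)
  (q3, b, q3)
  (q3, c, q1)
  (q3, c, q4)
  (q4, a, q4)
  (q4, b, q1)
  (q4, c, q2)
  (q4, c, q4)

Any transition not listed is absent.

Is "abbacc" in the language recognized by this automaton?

No

Start in {q0}.
Read 'a': q0→∅; now ∅.
The set is empty and remains empty for the remaining 5 symbols.
The final set ∅ contains no accepting state.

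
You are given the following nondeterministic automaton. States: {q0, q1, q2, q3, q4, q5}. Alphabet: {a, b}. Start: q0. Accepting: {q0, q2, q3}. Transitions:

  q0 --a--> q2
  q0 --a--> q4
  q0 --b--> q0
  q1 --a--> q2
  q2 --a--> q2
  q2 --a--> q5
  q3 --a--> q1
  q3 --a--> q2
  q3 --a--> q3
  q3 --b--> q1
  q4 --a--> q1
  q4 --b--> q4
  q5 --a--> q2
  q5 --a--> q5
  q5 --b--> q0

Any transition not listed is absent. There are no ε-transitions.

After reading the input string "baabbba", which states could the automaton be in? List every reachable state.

Start in {q0}.
Read 'b': {q0} → {q0}.
Read 'a': {q0} → {q2, q4}.
Read 'a': {q2, q4} → {q1, q2, q5}.
Read 'b': {q1, q2, q5} → {q0}.
Read 'b': {q0} → {q0}.
Read 'b': {q0} → {q0}.
Read 'a': {q0} → {q2, q4}.

{q2, q4}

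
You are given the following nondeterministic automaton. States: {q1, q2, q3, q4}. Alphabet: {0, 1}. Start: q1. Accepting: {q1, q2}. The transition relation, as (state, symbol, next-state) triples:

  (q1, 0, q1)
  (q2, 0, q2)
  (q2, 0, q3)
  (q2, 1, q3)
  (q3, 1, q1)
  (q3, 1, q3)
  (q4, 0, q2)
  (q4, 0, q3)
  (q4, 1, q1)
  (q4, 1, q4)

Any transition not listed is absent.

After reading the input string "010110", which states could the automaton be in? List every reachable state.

∅

Start in {q1}.
Read '0': q1→{q1}; now {q1}.
Read '1': q1→∅; now ∅.
The set is empty and remains empty for the remaining 4 symbols.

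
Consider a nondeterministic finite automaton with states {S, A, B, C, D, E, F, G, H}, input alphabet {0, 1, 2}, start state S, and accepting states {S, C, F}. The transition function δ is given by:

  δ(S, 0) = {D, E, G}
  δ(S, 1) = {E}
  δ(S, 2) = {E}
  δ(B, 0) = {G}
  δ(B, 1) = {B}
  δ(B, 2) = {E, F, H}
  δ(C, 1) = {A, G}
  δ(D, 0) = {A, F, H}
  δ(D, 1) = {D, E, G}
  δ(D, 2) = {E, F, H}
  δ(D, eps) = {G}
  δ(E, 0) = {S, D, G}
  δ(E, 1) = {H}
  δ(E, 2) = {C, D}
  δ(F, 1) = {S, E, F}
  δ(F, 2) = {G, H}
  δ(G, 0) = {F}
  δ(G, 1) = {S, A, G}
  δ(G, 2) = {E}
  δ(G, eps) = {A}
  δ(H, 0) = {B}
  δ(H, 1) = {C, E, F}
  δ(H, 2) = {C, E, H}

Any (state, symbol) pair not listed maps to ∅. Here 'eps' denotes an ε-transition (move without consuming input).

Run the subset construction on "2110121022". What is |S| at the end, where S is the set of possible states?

7

Start in {S}.
Read '2': {S} → {E}.
Read '1': {E} → {H}.
Read '1': {H} → {C, E, F}.
Read '0': {C, E, F} → {S, A, D, G}.
Read '1': {S, A, D, G} → {S, A, D, E, G}.
Read '2': {S, A, D, E, G} → {A, C, D, E, F, G, H}.
Read '1': {A, C, D, E, F, G, H} → {S, A, C, D, E, F, G, H}.
Read '0': {S, A, C, D, E, F, G, H} → {S, A, B, D, E, F, G, H}.
Read '2': {S, A, B, D, E, F, G, H} → {A, C, D, E, F, G, H}.
Read '2': {A, C, D, E, F, G, H} → {A, C, D, E, F, G, H}.
That set has 7 states.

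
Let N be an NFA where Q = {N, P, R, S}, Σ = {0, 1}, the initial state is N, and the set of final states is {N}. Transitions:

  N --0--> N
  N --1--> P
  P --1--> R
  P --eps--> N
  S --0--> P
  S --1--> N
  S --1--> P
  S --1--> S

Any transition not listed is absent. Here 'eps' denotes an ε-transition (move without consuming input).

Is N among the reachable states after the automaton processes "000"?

Yes

Start in {N}.
Read '0': {N} → {N}.
Read '0': {N} → {N}.
Read '0': {N} → {N}.
State N is in {N}.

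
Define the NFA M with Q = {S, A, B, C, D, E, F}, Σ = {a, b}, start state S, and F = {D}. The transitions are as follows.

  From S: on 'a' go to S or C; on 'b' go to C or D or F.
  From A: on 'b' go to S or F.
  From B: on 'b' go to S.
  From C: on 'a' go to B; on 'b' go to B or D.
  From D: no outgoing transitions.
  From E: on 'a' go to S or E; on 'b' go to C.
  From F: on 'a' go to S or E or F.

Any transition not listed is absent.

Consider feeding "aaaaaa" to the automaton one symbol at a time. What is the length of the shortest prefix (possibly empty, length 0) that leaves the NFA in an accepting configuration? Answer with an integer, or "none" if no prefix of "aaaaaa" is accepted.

Start in {S}.
Read 'a': {S} → {S, C}.
Read 'a': {S, C} → {S, B, C}.
Read 'a': {S, B, C} → {S, B, C}.
Read 'a': {S, B, C} → {S, B, C}.
Read 'a': {S, B, C} → {S, B, C}.
Read 'a': {S, B, C} → {S, B, C}.
No reachable set along the way intersects F.

none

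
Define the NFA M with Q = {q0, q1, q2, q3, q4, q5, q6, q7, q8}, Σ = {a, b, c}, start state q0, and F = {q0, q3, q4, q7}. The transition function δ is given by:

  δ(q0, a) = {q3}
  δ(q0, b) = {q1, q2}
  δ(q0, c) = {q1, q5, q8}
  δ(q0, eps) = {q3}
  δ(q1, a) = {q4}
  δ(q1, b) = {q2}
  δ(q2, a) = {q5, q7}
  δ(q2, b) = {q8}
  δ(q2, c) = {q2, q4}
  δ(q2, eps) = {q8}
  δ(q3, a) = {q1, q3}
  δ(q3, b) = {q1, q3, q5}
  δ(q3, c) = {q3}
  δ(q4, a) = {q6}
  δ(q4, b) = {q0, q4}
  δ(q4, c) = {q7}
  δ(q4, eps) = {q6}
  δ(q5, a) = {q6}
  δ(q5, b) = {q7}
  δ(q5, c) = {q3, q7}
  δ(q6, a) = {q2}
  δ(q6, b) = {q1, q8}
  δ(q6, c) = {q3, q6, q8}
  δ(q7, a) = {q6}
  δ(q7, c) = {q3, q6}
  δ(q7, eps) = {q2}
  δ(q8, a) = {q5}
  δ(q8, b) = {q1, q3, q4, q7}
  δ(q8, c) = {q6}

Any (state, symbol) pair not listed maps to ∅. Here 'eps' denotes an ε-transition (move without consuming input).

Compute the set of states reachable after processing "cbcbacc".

{q2, q3, q4, q6, q7, q8}

Start: ε-closure({q0}) = {q0, q3}.
Read 'c': {q0, q3} → {q1, q3, q5, q8}.
Read 'b': {q1, q3, q5, q8} → {q1, q2, q3, q4, q5, q6, q7, q8}.
Read 'c': {q1, q2, q3, q4, q5, q6, q7, q8} → {q2, q3, q4, q6, q7, q8}.
Read 'b': {q2, q3, q4, q6, q7, q8} → {q0, q1, q2, q3, q4, q5, q6, q7, q8}.
Read 'a': {q0, q1, q2, q3, q4, q5, q6, q7, q8} → {q1, q2, q3, q4, q5, q6, q7, q8}.
Read 'c': {q1, q2, q3, q4, q5, q6, q7, q8} → {q2, q3, q4, q6, q7, q8}.
Read 'c': {q2, q3, q4, q6, q7, q8} → {q2, q3, q4, q6, q7, q8}.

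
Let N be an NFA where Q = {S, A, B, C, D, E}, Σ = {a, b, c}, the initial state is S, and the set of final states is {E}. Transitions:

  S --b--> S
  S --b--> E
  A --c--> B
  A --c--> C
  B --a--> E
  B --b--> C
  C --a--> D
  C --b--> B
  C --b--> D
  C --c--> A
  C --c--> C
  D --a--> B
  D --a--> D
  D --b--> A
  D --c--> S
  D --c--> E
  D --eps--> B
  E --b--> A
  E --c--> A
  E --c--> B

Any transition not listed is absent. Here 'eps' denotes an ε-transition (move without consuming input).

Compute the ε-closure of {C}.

Begin with {C}.
No ε-moves leave this set, so the closure equals the set itself.

{C}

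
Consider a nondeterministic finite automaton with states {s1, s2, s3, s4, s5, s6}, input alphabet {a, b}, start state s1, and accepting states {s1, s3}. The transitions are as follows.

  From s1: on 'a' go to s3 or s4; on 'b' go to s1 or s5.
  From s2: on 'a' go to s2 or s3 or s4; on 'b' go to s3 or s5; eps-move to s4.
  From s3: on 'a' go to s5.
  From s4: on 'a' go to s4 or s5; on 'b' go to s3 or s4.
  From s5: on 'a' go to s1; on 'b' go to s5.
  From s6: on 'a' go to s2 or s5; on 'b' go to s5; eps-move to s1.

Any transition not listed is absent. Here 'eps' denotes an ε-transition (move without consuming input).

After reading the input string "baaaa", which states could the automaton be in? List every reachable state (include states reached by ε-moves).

{s1, s3, s4, s5}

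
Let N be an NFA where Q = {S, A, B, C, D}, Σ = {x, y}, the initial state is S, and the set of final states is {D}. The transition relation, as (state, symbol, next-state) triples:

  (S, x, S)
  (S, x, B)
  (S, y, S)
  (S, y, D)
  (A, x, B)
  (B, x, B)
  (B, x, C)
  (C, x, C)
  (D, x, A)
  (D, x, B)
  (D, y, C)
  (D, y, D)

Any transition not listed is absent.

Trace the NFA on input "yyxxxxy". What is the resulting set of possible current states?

{S, D}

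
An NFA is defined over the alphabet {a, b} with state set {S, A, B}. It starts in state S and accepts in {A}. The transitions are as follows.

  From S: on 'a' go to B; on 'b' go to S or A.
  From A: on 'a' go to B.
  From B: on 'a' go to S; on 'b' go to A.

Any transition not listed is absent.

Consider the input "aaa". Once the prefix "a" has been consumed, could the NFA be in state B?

Yes

Start in {S}.
Read 'a': S→{B}; now {B}.
State B is in {B}.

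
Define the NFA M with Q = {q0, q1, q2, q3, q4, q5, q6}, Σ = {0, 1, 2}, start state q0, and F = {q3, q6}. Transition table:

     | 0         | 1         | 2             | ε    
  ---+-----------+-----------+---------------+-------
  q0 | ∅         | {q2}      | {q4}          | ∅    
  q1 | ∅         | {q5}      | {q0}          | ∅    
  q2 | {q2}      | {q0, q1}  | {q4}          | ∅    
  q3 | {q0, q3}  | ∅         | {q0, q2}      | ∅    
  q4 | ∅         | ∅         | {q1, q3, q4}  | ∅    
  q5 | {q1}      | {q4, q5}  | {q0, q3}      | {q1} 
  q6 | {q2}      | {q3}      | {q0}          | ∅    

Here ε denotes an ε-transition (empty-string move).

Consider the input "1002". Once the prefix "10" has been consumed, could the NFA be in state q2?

Start in {q0}.
Read '1': q0→{q2}; now {q2}.
Read '0': q2→{q2}; now {q2}.
State q2 is in {q2}.

Yes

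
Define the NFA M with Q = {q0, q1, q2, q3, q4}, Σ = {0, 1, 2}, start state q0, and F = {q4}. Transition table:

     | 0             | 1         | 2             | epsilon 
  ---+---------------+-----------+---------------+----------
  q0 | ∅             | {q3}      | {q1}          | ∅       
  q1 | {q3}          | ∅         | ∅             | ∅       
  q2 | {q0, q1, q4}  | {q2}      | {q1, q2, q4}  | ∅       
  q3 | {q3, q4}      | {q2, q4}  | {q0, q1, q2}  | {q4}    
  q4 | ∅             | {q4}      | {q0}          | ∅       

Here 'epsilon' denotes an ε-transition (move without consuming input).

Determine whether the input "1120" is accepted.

Yes

Start in {q0}.
Read '1': {q0} → {q3, q4}.
Read '1': {q3, q4} → {q2, q4}.
Read '2': {q2, q4} → {q0, q1, q2, q4}.
Read '0': {q0, q1, q2, q4} → {q0, q1, q3, q4}.
The final set {q0, q1, q3, q4} contains the accepting state q4.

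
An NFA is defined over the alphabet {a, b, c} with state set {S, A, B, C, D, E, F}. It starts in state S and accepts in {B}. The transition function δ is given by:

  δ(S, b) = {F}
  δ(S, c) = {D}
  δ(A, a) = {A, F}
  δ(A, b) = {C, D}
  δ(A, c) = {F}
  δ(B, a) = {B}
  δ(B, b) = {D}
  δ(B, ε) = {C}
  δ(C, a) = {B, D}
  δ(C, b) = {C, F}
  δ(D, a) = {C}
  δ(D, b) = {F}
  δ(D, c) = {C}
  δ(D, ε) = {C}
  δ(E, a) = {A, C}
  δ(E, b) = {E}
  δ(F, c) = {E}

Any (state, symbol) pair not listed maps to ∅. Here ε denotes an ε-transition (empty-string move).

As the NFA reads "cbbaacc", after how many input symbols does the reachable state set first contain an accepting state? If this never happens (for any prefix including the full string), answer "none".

Start in {S}.
Read 'c': S→{D}; union {D}; ε-closure = {C, D}.
Read 'b': C→{C, F}, D→{F}; now {C, F}.
Read 'b': C→{C, F}, F→∅; now {C, F}.
Read 'a': C→{B, D}, F→∅; union {B, D}; ε-closure = {B, C, D}.
None of the earlier sets intersect F, but {B, C, D} does.

4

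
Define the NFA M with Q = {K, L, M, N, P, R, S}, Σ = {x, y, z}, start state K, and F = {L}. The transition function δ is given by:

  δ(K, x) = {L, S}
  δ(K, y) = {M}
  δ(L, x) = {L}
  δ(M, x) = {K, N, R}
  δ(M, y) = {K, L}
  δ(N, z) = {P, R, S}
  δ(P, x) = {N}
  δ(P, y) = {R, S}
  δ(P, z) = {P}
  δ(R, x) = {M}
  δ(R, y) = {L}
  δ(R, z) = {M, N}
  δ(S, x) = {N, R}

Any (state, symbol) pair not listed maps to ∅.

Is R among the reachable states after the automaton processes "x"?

Start in {K}.
Read 'x': {K} → {L, S}.
State R is not in {L, S}.

No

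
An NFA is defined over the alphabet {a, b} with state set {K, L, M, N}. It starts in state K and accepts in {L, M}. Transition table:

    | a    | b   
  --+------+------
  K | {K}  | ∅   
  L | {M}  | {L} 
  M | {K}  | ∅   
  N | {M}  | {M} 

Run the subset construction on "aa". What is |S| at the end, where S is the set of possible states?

1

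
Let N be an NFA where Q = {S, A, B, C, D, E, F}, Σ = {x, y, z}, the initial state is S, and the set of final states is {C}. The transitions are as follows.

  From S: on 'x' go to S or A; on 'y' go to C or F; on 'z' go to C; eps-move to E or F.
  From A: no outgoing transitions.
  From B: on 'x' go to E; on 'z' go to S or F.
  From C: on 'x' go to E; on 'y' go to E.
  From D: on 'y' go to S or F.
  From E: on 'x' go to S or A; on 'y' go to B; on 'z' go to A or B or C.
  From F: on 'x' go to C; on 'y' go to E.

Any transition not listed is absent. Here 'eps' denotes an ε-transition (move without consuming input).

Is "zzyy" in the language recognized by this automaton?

Start: ε-closure({S}) = {S, E, F}.
Read 'z': {S, E, F} → {A, B, C}.
Read 'z': {A, B, C} → {S, E, F}.
Read 'y': {S, E, F} → {B, C, E, F}.
Read 'y': {B, C, E, F} → {B, E}.
The final set {B, E} contains no accepting state.

No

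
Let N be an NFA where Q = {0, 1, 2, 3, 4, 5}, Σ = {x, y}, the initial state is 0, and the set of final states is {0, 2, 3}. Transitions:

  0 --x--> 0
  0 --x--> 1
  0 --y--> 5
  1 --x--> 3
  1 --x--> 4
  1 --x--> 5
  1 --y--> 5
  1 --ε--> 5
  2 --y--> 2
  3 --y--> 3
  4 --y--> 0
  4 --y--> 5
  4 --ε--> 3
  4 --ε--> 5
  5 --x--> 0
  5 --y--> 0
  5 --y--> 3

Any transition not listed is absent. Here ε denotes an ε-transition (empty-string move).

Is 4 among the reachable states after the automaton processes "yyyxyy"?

Start in {0}.
Read 'y': 0→{5}; now {5}.
Read 'y': 5→{0, 3}; now {0, 3}.
Read 'y': 0→{5}, 3→{3}; now {3, 5}.
Read 'x': 3→∅, 5→{0}; now {0}.
Read 'y': 0→{5}; now {5}.
Read 'y': 5→{0, 3}; now {0, 3}.
State 4 is not in {0, 3}.

No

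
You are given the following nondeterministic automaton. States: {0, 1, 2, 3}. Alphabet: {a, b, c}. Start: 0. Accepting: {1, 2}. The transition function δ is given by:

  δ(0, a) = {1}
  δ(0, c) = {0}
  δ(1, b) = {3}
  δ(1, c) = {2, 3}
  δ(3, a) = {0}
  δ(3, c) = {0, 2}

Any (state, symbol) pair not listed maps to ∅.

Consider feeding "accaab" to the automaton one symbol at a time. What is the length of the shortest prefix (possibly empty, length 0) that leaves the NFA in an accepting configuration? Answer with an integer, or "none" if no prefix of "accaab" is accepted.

1

Start in {0}.
Read 'a': 0→{1}; now {1}.
None of the earlier sets intersect F, but {1} does.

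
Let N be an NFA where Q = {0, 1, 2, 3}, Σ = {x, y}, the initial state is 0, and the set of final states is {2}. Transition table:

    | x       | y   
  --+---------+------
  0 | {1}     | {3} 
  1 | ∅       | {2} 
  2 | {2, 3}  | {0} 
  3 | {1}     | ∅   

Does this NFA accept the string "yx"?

No

Start in {0}.
Read 'y': {0} → {3}.
Read 'x': {3} → {1}.
The final set {1} contains no accepting state.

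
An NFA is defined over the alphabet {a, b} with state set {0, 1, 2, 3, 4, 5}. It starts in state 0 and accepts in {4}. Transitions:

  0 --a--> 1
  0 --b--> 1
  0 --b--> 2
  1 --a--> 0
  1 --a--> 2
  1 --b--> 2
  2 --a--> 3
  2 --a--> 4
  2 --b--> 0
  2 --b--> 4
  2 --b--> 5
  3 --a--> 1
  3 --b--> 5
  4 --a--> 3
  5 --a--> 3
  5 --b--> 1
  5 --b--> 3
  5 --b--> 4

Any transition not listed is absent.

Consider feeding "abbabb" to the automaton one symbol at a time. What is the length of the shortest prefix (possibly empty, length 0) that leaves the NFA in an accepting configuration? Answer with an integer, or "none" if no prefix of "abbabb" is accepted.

3

Start in {0}.
Read 'a': {0} → {1}.
Read 'b': {1} → {2}.
Read 'b': {2} → {0, 4, 5}.
None of the earlier sets intersect F, but {0, 4, 5} does.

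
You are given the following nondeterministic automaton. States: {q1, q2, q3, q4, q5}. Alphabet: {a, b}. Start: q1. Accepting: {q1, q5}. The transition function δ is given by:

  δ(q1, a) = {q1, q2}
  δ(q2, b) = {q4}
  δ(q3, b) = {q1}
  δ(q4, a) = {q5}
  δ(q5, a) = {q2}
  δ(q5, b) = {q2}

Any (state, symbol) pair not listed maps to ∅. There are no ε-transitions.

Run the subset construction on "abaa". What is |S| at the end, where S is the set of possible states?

1

Start in {q1}.
Read 'a': {q1} → {q1, q2}.
Read 'b': {q1, q2} → {q4}.
Read 'a': {q4} → {q5}.
Read 'a': {q5} → {q2}.
That set has 1 state.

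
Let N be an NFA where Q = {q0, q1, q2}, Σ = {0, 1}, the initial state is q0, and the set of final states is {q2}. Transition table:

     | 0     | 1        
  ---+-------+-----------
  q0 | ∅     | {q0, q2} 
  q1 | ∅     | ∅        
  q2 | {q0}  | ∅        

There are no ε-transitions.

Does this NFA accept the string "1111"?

Yes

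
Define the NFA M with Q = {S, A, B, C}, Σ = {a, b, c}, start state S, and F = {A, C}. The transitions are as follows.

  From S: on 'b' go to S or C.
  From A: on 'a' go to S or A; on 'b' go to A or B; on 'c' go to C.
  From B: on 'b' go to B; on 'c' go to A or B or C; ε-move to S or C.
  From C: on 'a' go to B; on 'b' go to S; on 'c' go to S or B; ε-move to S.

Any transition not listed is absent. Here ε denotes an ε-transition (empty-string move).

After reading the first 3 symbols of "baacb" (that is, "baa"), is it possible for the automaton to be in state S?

Start in {S}.
Read 'b': S→{S, C}; now {S, C}.
Read 'a': S→∅, C→{B}; union {B}; ε-closure = {S, B, C}.
Read 'a': S→∅, B→∅, C→{B}; union {B}; ε-closure = {S, B, C}.
State S is in {S, B, C}.

Yes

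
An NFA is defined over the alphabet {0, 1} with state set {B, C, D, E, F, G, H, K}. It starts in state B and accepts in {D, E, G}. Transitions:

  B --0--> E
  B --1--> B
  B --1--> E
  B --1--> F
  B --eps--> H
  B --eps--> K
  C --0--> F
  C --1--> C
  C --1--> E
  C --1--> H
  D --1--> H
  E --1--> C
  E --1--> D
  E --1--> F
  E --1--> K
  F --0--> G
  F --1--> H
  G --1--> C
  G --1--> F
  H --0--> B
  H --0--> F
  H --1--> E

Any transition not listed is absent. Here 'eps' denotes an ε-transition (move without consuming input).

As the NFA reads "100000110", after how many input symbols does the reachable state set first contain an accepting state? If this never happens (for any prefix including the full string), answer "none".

Start: ε-closure({B}) = {B, H, K}.
Read '1': B→{B, E, F}, H→{E}, K→∅; union {B, E, F}; ε-closure = {B, E, F, H, K}.
None of the earlier sets intersect F, but {B, E, F, H, K} does.

1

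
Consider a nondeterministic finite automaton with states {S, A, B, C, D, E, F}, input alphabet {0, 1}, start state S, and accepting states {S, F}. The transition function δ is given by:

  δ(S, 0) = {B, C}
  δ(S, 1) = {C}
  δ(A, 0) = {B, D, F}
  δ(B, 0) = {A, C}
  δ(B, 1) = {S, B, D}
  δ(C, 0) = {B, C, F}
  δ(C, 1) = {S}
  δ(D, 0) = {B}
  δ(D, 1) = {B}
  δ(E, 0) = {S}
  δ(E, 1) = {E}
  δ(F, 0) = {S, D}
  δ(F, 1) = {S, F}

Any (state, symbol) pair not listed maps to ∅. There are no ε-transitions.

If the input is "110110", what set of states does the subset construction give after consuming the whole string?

Start in {S}.
Read '1': {S} → {C}.
Read '1': {C} → {S}.
Read '0': {S} → {B, C}.
Read '1': {B, C} → {S, B, D}.
Read '1': {S, B, D} → {S, B, C, D}.
Read '0': {S, B, C, D} → {A, B, C, F}.

{A, B, C, F}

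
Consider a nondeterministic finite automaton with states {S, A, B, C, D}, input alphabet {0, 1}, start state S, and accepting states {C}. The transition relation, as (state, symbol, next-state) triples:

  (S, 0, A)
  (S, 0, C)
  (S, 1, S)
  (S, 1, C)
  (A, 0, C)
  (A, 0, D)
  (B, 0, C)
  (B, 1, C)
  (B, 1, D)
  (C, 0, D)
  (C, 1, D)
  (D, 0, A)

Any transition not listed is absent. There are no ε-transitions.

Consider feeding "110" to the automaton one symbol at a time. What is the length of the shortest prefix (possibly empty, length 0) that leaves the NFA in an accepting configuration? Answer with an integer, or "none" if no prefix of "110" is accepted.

1

Start in {S}.
Read '1': {S} → {S, C}.
None of the earlier sets intersect F, but {S, C} does.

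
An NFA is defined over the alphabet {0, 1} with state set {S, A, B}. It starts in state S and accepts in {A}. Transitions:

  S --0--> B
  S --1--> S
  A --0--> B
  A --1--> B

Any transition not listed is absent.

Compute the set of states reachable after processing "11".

Start in {S}.
Read '1': {S} → {S}.
Read '1': {S} → {S}.

{S}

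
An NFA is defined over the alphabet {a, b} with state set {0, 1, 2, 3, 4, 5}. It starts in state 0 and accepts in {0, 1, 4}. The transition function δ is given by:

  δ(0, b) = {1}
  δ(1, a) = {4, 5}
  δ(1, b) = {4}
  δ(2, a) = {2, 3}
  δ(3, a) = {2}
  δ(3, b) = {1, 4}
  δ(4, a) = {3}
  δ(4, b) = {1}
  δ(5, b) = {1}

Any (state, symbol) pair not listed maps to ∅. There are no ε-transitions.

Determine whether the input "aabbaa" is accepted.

No

Start in {0}.
Read 'a': {0} → ∅.
The set is empty and remains empty for the remaining 5 symbols.
The final set ∅ contains no accepting state.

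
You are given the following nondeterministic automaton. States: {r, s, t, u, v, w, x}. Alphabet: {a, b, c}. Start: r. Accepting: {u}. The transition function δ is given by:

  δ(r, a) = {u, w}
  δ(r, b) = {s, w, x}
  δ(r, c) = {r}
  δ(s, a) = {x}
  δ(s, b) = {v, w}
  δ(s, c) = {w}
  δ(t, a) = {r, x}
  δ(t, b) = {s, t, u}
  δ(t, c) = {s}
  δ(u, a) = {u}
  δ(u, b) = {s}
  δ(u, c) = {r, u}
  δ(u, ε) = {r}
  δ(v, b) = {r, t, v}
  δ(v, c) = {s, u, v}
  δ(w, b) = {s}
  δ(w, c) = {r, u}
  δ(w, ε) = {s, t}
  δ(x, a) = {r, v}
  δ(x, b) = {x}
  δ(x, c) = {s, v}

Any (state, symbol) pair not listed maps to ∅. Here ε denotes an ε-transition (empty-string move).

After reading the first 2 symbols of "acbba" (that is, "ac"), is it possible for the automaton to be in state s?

Start in {r}.
Read 'a': r→{u, w}; union {u, w}; ε-closure = {r, s, t, u, w}.
Read 'c': r→{r}, s→{w}, t→{s}, u→{r, u}, w→{r, u}; union {r, s, u, w}; ε-closure = {r, s, t, u, w}.
State s is in {r, s, t, u, w}.

Yes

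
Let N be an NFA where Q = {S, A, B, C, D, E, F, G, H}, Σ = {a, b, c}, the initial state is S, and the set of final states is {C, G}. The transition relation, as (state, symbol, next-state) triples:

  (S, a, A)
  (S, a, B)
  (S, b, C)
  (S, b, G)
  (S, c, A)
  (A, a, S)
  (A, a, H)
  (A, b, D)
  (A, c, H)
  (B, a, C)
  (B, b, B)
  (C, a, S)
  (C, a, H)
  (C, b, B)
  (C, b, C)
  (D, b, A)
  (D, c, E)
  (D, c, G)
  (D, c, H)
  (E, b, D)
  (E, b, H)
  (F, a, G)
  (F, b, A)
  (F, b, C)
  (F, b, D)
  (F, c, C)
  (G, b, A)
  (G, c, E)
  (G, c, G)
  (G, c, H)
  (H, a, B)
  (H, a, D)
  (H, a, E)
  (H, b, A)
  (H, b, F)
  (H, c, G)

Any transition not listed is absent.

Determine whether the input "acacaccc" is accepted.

Yes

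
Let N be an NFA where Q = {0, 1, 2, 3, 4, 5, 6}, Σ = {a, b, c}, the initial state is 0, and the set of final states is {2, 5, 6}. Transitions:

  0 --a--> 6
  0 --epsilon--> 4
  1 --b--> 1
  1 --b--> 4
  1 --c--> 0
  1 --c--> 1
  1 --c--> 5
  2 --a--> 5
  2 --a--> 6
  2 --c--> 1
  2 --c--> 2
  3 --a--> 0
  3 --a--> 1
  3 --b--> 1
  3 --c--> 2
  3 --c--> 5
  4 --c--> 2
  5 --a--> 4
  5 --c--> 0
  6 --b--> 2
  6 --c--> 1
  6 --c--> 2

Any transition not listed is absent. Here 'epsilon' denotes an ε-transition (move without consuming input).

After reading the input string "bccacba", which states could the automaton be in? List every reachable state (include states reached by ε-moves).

∅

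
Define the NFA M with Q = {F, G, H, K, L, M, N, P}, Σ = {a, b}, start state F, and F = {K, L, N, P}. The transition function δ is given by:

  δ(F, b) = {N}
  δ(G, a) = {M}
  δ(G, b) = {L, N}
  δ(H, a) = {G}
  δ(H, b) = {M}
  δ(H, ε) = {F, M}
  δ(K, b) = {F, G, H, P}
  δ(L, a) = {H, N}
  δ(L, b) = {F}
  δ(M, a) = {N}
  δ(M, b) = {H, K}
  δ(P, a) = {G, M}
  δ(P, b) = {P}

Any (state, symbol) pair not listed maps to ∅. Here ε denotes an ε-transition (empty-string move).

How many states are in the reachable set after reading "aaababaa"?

0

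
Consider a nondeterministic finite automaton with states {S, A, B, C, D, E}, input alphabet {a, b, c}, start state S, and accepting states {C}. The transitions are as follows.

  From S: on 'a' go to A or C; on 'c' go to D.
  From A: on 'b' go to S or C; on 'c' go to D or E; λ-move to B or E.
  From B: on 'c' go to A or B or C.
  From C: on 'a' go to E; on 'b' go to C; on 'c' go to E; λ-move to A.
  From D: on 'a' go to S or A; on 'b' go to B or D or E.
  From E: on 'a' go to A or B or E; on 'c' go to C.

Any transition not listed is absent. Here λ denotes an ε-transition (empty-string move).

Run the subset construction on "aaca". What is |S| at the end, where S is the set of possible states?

4

Start in {S}.
Read 'a': S→{A, C}; union {A, C}; ε-closure = {A, B, C, E}.
Read 'a': A→∅, B→∅, C→{E}, E→{A, B, E}; now {A, B, E}.
Read 'c': A→{D, E}, B→{A, B, C}, E→{C}; now {A, B, C, D, E}.
Read 'a': A→∅, B→∅, C→{E}, D→{S, A}, E→{A, B, E}; now {S, A, B, E}.
That set has 4 states.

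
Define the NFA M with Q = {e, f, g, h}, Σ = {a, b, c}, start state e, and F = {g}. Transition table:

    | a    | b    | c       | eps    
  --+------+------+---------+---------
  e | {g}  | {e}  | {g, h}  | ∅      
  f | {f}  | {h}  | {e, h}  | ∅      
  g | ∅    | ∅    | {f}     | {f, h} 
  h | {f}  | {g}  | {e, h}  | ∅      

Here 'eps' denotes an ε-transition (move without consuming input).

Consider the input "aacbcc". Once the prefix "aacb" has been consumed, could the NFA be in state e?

Yes

Start in {e}.
Read 'a': {e} → {f, g, h}.
Read 'a': {f, g, h} → {f}.
Read 'c': {f} → {e, h}.
Read 'b': {e, h} → {e, f, g, h}.
State e is in {e, f, g, h}.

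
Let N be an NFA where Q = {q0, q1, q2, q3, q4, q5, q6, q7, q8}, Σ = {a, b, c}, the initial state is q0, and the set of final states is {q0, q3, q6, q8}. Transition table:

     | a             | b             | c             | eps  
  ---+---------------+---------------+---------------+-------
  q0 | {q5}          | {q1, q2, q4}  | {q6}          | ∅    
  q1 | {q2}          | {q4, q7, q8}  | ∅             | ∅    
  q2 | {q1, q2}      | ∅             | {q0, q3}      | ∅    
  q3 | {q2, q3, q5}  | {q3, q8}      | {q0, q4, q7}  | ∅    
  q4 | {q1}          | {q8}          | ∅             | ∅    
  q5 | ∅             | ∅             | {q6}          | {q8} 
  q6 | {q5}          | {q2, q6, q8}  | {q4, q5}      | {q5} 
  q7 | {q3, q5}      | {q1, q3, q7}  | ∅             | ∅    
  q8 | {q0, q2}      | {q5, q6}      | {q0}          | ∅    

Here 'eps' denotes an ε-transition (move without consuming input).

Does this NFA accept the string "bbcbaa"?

No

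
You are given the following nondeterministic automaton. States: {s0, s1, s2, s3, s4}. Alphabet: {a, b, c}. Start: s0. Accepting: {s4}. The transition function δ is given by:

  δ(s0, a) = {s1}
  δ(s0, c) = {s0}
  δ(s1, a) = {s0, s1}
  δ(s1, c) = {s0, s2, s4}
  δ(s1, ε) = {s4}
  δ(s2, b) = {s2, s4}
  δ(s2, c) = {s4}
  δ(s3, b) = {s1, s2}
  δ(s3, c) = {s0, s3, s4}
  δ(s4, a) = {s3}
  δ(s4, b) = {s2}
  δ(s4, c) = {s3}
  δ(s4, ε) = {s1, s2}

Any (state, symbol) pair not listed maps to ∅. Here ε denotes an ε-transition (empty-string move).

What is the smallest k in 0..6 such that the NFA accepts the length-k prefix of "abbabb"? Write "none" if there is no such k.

1

Start in {s0}.
Read 'a': s0→{s1}; union {s1}; ε-closure = {s1, s2, s4}.
None of the earlier sets intersect F, but {s1, s2, s4} does.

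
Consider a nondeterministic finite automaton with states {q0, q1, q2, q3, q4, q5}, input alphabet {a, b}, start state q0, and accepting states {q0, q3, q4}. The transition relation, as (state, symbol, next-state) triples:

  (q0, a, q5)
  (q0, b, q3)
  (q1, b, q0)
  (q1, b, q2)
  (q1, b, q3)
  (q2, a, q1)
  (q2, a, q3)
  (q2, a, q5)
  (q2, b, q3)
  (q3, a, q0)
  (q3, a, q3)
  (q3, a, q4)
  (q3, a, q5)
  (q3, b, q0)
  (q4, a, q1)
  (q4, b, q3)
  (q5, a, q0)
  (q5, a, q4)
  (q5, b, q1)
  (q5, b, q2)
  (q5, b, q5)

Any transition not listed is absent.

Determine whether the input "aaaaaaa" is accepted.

No

Start in {q0}.
Read 'a': {q0} → {q5}.
Read 'a': {q5} → {q0, q4}.
Read 'a': {q0, q4} → {q1, q5}.
Read 'a': {q1, q5} → {q0, q4}.
Read 'a': {q0, q4} → {q1, q5}.
Read 'a': {q1, q5} → {q0, q4}.
Read 'a': {q0, q4} → {q1, q5}.
The final set {q1, q5} contains no accepting state.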